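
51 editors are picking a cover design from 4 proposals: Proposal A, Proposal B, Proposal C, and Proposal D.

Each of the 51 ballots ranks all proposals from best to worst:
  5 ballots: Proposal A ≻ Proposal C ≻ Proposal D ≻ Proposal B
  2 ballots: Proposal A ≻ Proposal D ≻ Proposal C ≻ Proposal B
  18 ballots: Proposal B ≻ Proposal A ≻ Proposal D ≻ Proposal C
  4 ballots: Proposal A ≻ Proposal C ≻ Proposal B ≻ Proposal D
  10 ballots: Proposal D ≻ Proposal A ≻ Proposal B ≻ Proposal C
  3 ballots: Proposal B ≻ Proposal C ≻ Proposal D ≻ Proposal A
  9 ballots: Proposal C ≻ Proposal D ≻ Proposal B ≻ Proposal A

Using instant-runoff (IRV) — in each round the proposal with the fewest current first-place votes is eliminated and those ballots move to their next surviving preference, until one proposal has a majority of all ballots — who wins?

Proposal D

Round 1: Proposal A 11, Proposal B 21, Proposal C 9, Proposal D 10. Proposal C eliminated.
Round 2: Proposal A 11, Proposal B 21, Proposal D 19. Proposal A eliminated.
Round 3: Proposal B 25, Proposal D 26. Proposal D has a majority (≥26).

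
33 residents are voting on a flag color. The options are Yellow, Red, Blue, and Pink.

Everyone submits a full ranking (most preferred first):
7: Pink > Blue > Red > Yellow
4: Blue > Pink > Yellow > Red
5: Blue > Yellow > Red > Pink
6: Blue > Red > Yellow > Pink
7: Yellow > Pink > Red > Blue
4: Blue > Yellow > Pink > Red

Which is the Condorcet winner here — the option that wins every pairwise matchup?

Blue

Blue vs Yellow: 26–7
Blue vs Red: 26–7
Blue vs Pink: 19–14
Blue beats every other option.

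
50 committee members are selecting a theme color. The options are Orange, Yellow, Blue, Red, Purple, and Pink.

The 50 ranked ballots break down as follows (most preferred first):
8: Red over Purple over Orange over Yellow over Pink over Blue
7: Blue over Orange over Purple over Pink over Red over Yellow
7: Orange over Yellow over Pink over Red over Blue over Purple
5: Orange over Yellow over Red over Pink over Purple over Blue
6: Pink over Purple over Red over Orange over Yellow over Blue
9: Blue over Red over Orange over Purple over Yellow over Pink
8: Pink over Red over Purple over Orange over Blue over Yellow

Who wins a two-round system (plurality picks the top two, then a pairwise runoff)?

Pink

Round 1 first-place votes: Orange 12, Yellow 0, Blue 16, Red 8, Purple 0, Pink 14. Blue and Pink advance.
Runoff: Blue is ranked above Pink on 16 ballots, Pink above Blue on 34.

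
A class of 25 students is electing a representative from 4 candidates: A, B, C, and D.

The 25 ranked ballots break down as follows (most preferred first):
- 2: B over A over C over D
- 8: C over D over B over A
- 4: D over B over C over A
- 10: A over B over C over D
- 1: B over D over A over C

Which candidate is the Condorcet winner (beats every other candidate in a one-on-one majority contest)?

B

B vs A: 15–10
B vs C: 17–8
B vs D: 13–12
B beats every other candidate.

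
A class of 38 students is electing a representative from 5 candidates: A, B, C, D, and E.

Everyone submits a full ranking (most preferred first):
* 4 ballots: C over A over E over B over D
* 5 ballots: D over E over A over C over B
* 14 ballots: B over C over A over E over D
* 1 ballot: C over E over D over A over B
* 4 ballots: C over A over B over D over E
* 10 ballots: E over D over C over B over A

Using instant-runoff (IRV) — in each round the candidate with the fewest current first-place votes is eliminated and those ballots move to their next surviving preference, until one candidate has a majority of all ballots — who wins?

E

Round 1: A 0, B 14, C 9, D 5, E 10. A eliminated.
Round 2: B 14, C 9, D 5, E 10. D eliminated.
Round 3: B 14, C 9, E 15. C eliminated.
Round 4: B 18, E 20. E has a majority (≥20).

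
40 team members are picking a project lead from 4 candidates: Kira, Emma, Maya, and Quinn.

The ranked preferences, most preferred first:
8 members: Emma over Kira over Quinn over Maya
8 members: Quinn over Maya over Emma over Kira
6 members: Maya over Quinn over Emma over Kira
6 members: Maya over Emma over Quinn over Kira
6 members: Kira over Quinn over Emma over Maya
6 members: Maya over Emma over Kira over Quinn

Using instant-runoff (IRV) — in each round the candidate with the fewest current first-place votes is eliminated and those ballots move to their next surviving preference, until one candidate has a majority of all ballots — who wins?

Round 1: Kira 6, Emma 8, Maya 18, Quinn 8. Kira eliminated.
Round 2: Emma 8, Maya 18, Quinn 14. Emma eliminated.
Round 3: Maya 18, Quinn 22. Quinn has a majority (≥21).

Quinn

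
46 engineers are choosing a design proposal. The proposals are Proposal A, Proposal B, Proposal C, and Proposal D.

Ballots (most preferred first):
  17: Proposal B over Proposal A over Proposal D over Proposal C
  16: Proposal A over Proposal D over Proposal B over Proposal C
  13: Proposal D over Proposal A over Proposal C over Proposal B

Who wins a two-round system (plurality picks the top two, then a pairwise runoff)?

Round 1 first-place votes: Proposal A 16, Proposal B 17, Proposal C 0, Proposal D 13. Proposal B and Proposal A advance.
Runoff: Proposal B is ranked above Proposal A on 17 ballots, Proposal A above Proposal B on 29.

Proposal A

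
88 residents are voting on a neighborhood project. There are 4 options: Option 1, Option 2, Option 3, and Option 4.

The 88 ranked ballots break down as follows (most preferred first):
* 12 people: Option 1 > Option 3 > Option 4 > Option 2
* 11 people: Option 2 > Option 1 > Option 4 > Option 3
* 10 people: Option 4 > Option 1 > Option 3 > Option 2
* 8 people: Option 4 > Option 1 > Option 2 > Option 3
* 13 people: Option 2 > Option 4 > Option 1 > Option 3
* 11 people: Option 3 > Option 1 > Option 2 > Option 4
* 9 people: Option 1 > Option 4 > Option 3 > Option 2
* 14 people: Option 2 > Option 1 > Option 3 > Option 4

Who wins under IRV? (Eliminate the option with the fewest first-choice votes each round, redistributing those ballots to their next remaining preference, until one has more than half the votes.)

Option 1

Round 1: Option 1 21, Option 2 38, Option 3 11, Option 4 18. Option 3 eliminated.
Round 2: Option 1 32, Option 2 38, Option 4 18. Option 4 eliminated.
Round 3: Option 1 50, Option 2 38. Option 1 has a majority (≥45).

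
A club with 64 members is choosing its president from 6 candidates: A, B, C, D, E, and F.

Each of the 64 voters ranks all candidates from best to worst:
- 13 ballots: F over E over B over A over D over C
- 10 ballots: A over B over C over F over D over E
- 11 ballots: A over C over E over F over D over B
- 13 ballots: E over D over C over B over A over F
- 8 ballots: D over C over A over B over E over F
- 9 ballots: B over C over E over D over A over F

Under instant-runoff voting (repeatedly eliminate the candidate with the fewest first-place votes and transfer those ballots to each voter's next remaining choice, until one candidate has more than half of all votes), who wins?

Round 1: A 21, B 9, C 0, D 8, E 13, F 13. C eliminated.
Round 2: A 21, B 9, D 8, E 13, F 13. D eliminated.
Round 3: A 29, B 9, E 13, F 13. B eliminated.
Round 4: A 29, E 22, F 13. F eliminated.
Round 5: A 29, E 35. E has a majority (≥33).

E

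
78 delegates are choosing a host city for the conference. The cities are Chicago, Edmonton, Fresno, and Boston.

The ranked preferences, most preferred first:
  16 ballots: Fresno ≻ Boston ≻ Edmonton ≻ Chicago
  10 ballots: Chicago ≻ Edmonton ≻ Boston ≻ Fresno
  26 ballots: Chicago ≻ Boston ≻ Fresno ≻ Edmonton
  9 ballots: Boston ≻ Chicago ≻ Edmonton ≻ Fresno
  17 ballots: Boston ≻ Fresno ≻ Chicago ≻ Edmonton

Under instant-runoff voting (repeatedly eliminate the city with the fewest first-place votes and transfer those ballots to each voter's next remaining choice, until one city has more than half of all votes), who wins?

Boston

Round 1: Chicago 36, Edmonton 0, Fresno 16, Boston 26. Edmonton eliminated.
Round 2: Chicago 36, Fresno 16, Boston 26. Fresno eliminated.
Round 3: Chicago 36, Boston 42. Boston has a majority (≥40).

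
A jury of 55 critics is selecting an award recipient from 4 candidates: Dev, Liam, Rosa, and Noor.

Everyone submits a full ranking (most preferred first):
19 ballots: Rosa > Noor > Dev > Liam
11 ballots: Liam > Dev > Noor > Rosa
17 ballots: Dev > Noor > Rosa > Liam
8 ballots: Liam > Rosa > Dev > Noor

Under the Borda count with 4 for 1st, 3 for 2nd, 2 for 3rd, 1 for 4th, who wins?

Dev

Dev: 19×2 + 11×3 + 17×4 + 8×2 = 155
Liam: 19×1 + 11×4 + 17×1 + 8×4 = 112
Rosa: 19×4 + 11×1 + 17×2 + 8×3 = 145
Noor: 19×3 + 11×2 + 17×3 + 8×1 = 138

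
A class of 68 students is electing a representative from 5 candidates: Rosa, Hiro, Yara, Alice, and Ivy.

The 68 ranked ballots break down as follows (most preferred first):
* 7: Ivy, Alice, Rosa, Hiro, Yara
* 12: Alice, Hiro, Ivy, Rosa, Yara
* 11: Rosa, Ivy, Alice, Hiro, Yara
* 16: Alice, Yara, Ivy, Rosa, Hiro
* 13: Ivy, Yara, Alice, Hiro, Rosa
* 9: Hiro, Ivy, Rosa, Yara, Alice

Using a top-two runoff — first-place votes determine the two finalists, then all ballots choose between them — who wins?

Ivy

Round 1 first-place votes: Rosa 11, Hiro 9, Yara 0, Alice 28, Ivy 20. Alice and Ivy advance.
Runoff: Alice is ranked above Ivy on 28 ballots, Ivy above Alice on 40.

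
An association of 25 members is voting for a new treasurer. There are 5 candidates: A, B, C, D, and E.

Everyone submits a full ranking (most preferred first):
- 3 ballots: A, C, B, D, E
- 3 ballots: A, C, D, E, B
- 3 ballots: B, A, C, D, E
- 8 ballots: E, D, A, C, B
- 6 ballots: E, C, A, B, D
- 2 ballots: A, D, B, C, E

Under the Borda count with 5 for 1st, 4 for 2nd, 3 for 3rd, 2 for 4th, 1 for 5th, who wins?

A: 3×5 + 3×5 + 3×4 + 8×3 + 6×3 + 2×5 = 94
B: 3×3 + 3×1 + 3×5 + 8×1 + 6×2 + 2×3 = 53
C: 3×4 + 3×4 + 3×3 + 8×2 + 6×4 + 2×2 = 77
D: 3×2 + 3×3 + 3×2 + 8×4 + 6×1 + 2×4 = 67
E: 3×1 + 3×2 + 3×1 + 8×5 + 6×5 + 2×1 = 84

A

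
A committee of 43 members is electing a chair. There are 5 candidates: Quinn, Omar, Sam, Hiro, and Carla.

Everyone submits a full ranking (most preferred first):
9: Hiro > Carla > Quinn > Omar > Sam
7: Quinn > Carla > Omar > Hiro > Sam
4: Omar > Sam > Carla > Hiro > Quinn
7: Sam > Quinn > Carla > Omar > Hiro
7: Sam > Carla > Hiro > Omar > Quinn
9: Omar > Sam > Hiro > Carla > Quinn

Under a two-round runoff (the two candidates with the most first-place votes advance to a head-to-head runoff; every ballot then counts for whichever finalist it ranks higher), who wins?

Round 1 first-place votes: Quinn 7, Omar 13, Sam 14, Hiro 9, Carla 0. Sam and Omar advance.
Runoff: Sam is ranked above Omar on 14 ballots, Omar above Sam on 29.

Omar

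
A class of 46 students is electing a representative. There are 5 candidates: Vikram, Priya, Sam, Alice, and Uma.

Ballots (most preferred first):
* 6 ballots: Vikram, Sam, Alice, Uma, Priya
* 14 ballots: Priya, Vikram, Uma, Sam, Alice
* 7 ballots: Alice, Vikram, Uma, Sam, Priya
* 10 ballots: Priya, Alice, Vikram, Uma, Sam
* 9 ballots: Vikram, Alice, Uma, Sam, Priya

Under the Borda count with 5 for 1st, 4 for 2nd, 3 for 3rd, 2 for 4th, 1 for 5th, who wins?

Vikram: 6×5 + 14×4 + 7×4 + 10×3 + 9×5 = 189
Priya: 6×1 + 14×5 + 7×1 + 10×5 + 9×1 = 142
Sam: 6×4 + 14×2 + 7×2 + 10×1 + 9×2 = 94
Alice: 6×3 + 14×1 + 7×5 + 10×4 + 9×4 = 143
Uma: 6×2 + 14×3 + 7×3 + 10×2 + 9×3 = 122

Vikram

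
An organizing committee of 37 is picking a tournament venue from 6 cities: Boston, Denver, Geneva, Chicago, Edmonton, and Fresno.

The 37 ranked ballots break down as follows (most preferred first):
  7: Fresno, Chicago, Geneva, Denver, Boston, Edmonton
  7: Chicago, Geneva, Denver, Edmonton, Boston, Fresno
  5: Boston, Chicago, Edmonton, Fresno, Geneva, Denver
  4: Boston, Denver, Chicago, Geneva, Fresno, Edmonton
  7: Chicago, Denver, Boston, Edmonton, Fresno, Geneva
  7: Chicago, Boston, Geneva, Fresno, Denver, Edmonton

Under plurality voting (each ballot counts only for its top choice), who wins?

First-place votes: Boston 9, Denver 0, Geneva 0, Chicago 21, Edmonton 0, Fresno 7.

Chicago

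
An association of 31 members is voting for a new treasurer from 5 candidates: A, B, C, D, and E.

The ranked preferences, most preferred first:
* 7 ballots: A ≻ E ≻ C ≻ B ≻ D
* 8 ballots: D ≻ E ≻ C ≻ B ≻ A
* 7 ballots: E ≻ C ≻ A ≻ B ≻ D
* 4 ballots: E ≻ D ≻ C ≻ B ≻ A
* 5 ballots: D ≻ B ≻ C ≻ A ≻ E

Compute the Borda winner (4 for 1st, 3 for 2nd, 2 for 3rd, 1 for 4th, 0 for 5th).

A: 7×4 + 8×0 + 7×2 + 4×0 + 5×1 = 47
B: 7×1 + 8×1 + 7×1 + 4×1 + 5×3 = 41
C: 7×2 + 8×2 + 7×3 + 4×2 + 5×2 = 69
D: 7×0 + 8×4 + 7×0 + 4×3 + 5×4 = 64
E: 7×3 + 8×3 + 7×4 + 4×4 + 5×0 = 89

E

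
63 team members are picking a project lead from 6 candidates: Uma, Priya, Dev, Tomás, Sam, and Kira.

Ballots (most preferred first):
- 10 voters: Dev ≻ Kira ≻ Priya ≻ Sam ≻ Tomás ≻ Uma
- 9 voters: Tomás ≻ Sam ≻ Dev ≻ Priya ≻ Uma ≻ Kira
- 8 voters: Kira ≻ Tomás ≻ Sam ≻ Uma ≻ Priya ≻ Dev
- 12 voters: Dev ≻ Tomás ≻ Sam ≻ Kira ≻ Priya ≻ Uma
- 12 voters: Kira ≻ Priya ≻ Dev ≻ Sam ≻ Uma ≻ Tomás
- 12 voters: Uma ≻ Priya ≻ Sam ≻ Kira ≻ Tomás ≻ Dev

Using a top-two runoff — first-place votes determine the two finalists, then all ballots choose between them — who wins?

Round 1 first-place votes: Uma 12, Priya 0, Dev 22, Tomás 9, Sam 0, Kira 20. Dev and Kira advance.
Runoff: Dev is ranked above Kira on 31 ballots, Kira above Dev on 32.

Kira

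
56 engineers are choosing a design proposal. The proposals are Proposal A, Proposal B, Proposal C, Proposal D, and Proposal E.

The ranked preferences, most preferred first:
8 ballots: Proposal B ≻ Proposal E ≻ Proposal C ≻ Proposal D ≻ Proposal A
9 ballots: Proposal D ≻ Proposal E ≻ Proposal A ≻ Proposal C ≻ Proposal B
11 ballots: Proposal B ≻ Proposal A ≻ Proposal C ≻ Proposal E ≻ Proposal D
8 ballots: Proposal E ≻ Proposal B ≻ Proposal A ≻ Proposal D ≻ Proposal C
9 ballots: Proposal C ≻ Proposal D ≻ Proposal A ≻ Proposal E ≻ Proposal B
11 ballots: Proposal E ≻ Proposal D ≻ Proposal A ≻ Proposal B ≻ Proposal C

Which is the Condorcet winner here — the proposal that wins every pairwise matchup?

Proposal E vs Proposal A: 36–20
Proposal E vs Proposal B: 37–19
Proposal E vs Proposal C: 36–20
Proposal E vs Proposal D: 38–18
Proposal E beats every other proposal.

Proposal E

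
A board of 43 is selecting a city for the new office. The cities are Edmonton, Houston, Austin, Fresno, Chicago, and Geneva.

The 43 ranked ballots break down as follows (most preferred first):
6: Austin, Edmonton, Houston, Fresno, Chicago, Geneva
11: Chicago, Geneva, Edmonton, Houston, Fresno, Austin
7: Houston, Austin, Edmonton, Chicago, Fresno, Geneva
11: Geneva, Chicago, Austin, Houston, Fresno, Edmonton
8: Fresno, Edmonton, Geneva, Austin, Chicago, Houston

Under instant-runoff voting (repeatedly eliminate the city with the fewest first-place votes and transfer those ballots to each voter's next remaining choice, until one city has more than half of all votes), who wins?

Geneva

Round 1: Edmonton 0, Houston 7, Austin 6, Fresno 8, Chicago 11, Geneva 11. Edmonton eliminated.
Round 2: Houston 7, Austin 6, Fresno 8, Chicago 11, Geneva 11. Austin eliminated.
Round 3: Houston 13, Fresno 8, Chicago 11, Geneva 11. Fresno eliminated.
Round 4: Houston 13, Chicago 11, Geneva 19. Chicago eliminated.
Round 5: Houston 13, Geneva 30. Geneva has a majority (≥22).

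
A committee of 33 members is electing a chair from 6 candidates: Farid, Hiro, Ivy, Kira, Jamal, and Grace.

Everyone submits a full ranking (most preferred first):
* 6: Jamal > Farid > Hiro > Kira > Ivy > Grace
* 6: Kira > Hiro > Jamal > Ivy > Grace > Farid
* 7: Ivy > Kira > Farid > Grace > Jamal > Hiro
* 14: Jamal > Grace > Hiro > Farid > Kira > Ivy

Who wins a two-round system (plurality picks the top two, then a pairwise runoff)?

Round 1 first-place votes: Farid 0, Hiro 0, Ivy 7, Kira 6, Jamal 20, Grace 0. Jamal and Ivy advance.
Runoff: Jamal is ranked above Ivy on 26 ballots, Ivy above Jamal on 7.

Jamal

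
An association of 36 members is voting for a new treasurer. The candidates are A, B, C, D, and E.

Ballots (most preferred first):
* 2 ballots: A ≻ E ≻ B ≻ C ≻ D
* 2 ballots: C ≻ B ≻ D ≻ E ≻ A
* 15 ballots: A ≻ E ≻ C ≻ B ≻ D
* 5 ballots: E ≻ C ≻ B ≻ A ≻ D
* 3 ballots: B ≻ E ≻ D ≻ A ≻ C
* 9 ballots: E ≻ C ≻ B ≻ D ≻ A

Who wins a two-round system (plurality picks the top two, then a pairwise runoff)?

E

Round 1 first-place votes: A 17, B 3, C 2, D 0, E 14. A and E advance.
Runoff: A is ranked above E on 17 ballots, E above A on 19.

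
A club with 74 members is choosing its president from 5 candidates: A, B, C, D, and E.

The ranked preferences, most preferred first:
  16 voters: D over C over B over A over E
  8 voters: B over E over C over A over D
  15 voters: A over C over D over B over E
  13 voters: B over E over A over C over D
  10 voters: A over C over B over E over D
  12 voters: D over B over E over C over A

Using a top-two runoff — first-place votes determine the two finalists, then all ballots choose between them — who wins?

A

Round 1 first-place votes: A 25, B 21, C 0, D 28, E 0. D and A advance.
Runoff: D is ranked above A on 28 ballots, A above D on 46.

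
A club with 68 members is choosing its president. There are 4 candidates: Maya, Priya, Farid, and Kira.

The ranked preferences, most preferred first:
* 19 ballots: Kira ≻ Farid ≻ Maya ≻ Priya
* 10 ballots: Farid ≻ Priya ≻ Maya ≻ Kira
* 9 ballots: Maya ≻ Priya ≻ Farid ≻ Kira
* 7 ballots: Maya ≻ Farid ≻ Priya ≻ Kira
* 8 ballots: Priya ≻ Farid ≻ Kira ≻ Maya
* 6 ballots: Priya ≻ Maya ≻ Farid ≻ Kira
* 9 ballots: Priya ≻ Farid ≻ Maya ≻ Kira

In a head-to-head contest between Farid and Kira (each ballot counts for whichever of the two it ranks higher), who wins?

Farid is ranked above Kira on 49 ballots; Kira above Farid on 19.

Farid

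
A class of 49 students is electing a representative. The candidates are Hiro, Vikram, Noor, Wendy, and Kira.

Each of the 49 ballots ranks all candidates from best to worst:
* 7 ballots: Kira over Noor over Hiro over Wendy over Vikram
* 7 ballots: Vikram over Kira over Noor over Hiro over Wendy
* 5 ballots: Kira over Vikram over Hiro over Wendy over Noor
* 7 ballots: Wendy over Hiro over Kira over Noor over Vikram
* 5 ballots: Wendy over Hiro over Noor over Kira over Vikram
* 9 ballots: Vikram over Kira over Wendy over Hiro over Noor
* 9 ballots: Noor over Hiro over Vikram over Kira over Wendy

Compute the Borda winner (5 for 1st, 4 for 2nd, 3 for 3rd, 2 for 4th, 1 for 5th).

Kira

Hiro: 7×3 + 7×2 + 5×3 + 7×4 + 5×4 + 9×2 + 9×4 = 152
Vikram: 7×1 + 7×5 + 5×4 + 7×1 + 5×1 + 9×5 + 9×3 = 146
Noor: 7×4 + 7×3 + 5×1 + 7×2 + 5×3 + 9×1 + 9×5 = 137
Wendy: 7×2 + 7×1 + 5×2 + 7×5 + 5×5 + 9×3 + 9×1 = 127
Kira: 7×5 + 7×4 + 5×5 + 7×3 + 5×2 + 9×4 + 9×2 = 173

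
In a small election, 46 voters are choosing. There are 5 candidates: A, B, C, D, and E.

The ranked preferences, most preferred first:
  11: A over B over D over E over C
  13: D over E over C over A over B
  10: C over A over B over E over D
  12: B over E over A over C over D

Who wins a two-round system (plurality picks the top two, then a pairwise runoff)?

B

Round 1 first-place votes: A 11, B 12, C 10, D 13, E 0. D and B advance.
Runoff: D is ranked above B on 13 ballots, B above D on 33.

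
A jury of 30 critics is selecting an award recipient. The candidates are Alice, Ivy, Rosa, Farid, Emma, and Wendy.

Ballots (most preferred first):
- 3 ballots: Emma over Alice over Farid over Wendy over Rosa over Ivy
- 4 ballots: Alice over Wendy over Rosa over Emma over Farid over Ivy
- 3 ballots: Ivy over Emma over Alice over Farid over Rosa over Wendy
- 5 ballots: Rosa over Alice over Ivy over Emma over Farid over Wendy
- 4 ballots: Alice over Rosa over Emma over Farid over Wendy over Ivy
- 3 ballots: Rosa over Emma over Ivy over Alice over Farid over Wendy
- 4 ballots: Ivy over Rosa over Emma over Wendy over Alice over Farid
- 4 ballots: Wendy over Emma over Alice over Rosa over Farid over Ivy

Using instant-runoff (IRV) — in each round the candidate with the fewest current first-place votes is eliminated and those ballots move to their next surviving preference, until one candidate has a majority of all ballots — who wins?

Round 1: Alice 8, Ivy 7, Rosa 8, Farid 0, Emma 3, Wendy 4. Farid eliminated.
Round 2: Alice 8, Ivy 7, Rosa 8, Emma 3, Wendy 4. Emma eliminated.
Round 3: Alice 11, Ivy 7, Rosa 8, Wendy 4. Wendy eliminated.
Round 4: Alice 15, Ivy 7, Rosa 8. Ivy eliminated.
Round 5: Alice 18, Rosa 12. Alice has a majority (≥16).

Alice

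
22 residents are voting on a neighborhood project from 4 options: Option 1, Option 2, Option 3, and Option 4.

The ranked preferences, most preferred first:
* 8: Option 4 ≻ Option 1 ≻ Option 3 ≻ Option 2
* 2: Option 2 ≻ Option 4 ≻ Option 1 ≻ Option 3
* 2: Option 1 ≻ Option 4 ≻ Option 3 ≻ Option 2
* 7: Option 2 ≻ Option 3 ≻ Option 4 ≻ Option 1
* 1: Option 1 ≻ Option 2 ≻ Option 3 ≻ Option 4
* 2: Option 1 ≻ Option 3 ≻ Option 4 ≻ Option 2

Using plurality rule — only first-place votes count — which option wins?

Option 2

First-place votes: Option 1 5, Option 2 9, Option 3 0, Option 4 8.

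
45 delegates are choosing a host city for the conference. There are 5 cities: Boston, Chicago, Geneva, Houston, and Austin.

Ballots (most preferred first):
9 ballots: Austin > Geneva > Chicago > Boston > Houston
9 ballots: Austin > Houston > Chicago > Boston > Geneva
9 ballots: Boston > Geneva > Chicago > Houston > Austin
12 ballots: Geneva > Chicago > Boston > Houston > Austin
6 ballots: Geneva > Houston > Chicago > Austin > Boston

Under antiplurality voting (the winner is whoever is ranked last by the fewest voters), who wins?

Chicago

Last-place votes: Boston 6, Chicago 0, Geneva 9, Houston 9, Austin 21.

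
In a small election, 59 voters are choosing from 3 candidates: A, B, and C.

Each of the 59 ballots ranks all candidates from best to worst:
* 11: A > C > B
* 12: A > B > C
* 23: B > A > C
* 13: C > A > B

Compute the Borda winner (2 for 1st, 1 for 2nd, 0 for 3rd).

A: 11×2 + 12×2 + 23×1 + 13×1 = 82
B: 11×0 + 12×1 + 23×2 + 13×0 = 58
C: 11×1 + 12×0 + 23×0 + 13×2 = 37

A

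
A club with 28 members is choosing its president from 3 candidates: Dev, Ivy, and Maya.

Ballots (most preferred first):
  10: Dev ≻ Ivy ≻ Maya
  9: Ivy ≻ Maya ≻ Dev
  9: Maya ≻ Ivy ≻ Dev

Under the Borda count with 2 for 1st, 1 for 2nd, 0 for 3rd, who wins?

Dev: 10×2 + 9×0 + 9×0 = 20
Ivy: 10×1 + 9×2 + 9×1 = 37
Maya: 10×0 + 9×1 + 9×2 = 27

Ivy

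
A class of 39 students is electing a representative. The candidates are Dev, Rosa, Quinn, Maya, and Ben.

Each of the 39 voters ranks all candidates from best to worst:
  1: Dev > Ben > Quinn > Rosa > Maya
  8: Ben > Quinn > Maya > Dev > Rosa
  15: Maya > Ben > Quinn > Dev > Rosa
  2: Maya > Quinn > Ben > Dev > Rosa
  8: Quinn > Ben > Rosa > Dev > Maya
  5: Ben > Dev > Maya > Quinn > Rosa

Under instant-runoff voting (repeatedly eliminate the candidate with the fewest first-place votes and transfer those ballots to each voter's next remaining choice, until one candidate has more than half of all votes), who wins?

Round 1: Dev 1, Rosa 0, Quinn 8, Maya 17, Ben 13. Rosa eliminated.
Round 2: Dev 1, Quinn 8, Maya 17, Ben 13. Dev eliminated.
Round 3: Quinn 8, Maya 17, Ben 14. Quinn eliminated.
Round 4: Maya 17, Ben 22. Ben has a majority (≥20).

Ben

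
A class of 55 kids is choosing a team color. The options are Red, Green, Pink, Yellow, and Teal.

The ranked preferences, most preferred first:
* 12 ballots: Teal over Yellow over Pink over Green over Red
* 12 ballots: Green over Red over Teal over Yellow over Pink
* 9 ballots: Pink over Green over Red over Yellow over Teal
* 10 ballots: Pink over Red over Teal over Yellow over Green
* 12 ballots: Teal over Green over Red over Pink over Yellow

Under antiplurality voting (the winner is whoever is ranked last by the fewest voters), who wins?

Teal

Last-place votes: Red 12, Green 10, Pink 12, Yellow 12, Teal 9.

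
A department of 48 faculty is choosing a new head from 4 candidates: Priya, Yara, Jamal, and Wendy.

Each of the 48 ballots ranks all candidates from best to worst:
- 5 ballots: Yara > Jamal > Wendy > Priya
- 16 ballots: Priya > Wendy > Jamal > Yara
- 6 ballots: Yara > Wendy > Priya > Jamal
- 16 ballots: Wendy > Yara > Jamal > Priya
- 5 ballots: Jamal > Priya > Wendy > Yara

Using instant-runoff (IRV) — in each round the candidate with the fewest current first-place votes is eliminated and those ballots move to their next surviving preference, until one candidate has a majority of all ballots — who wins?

Round 1: Priya 16, Yara 11, Jamal 5, Wendy 16. Jamal eliminated.
Round 2: Priya 21, Yara 11, Wendy 16. Yara eliminated.
Round 3: Priya 21, Wendy 27. Wendy has a majority (≥25).

Wendy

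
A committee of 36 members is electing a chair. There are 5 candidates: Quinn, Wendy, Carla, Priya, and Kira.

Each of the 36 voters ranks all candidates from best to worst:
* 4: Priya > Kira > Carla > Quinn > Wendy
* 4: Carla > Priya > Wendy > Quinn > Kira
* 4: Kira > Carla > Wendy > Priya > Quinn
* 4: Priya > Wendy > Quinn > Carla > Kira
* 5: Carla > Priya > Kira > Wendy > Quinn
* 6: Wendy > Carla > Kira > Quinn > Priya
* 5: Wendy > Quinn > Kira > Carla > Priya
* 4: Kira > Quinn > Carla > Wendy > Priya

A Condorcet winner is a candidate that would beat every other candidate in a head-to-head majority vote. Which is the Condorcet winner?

Carla vs Quinn: 23–13
Carla vs Wendy: 21–15
Carla vs Priya: 28–8
Carla vs Kira: 19–17
Carla beats every other candidate.

Carla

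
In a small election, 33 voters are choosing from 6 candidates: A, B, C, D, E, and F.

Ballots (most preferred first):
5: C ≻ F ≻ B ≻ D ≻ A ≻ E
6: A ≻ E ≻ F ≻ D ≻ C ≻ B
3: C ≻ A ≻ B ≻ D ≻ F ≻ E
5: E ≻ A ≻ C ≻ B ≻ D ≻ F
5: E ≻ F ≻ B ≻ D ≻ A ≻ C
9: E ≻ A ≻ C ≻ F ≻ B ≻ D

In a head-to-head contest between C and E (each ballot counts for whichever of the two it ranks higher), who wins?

E

C is ranked above E on 8 ballots; E above C on 25.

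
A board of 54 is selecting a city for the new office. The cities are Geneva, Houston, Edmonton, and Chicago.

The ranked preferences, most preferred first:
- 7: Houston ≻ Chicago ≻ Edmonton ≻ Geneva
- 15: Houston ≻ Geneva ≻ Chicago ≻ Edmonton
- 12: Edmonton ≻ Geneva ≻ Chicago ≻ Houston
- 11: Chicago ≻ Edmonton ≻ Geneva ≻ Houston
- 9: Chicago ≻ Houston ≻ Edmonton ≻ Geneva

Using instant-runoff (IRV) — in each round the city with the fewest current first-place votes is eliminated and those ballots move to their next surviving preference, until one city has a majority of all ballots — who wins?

Chicago

Round 1: Geneva 0, Houston 22, Edmonton 12, Chicago 20. Geneva eliminated.
Round 2: Houston 22, Edmonton 12, Chicago 20. Edmonton eliminated.
Round 3: Houston 22, Chicago 32. Chicago has a majority (≥28).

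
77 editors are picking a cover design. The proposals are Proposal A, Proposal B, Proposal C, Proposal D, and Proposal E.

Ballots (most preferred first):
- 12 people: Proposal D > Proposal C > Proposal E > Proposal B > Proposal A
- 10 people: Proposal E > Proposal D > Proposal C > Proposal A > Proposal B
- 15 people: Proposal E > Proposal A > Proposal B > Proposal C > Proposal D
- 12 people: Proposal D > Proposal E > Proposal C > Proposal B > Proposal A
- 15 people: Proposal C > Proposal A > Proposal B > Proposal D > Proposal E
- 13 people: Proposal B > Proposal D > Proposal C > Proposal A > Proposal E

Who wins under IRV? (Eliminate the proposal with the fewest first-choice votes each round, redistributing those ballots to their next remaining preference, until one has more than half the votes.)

Proposal D

Round 1: Proposal A 0, Proposal B 13, Proposal C 15, Proposal D 24, Proposal E 25. Proposal A eliminated.
Round 2: Proposal B 13, Proposal C 15, Proposal D 24, Proposal E 25. Proposal B eliminated.
Round 3: Proposal C 15, Proposal D 37, Proposal E 25. Proposal C eliminated.
Round 4: Proposal D 52, Proposal E 25. Proposal D has a majority (≥39).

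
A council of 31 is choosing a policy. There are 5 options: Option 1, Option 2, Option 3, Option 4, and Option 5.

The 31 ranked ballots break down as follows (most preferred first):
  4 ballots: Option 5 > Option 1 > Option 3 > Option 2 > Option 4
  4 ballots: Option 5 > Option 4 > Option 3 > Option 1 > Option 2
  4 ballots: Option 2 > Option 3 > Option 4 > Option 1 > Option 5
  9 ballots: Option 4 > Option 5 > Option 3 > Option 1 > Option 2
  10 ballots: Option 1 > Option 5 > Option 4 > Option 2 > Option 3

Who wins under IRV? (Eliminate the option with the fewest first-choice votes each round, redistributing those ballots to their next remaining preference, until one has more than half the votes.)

Option 4

Round 1: Option 1 10, Option 2 4, Option 3 0, Option 4 9, Option 5 8. Option 3 eliminated.
Round 2: Option 1 10, Option 2 4, Option 4 9, Option 5 8. Option 2 eliminated.
Round 3: Option 1 10, Option 4 13, Option 5 8. Option 5 eliminated.
Round 4: Option 1 14, Option 4 17. Option 4 has a majority (≥16).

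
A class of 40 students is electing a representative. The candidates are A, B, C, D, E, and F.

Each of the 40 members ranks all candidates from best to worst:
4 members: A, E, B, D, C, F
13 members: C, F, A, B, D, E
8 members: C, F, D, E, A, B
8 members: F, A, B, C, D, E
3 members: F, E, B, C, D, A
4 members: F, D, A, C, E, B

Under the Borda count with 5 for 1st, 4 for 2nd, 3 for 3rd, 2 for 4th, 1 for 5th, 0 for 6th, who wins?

F

A: 4×5 + 13×3 + 8×1 + 8×4 + 3×0 + 4×3 = 111
B: 4×3 + 13×2 + 8×0 + 8×3 + 3×3 + 4×0 = 71
C: 4×1 + 13×5 + 8×5 + 8×2 + 3×2 + 4×2 = 139
D: 4×2 + 13×1 + 8×3 + 8×1 + 3×1 + 4×4 = 72
E: 4×4 + 13×0 + 8×2 + 8×0 + 3×4 + 4×1 = 48
F: 4×0 + 13×4 + 8×4 + 8×5 + 3×5 + 4×5 = 159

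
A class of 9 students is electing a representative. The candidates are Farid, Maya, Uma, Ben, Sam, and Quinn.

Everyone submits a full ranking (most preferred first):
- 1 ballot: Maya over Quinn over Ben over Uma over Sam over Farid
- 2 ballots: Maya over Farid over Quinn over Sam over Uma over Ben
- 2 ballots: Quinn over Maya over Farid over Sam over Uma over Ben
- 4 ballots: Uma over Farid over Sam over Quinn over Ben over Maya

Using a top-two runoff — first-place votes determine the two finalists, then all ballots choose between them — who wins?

Maya

Round 1 first-place votes: Farid 0, Maya 3, Uma 4, Ben 0, Sam 0, Quinn 2. Uma and Maya advance.
Runoff: Uma is ranked above Maya on 4 ballots, Maya above Uma on 5.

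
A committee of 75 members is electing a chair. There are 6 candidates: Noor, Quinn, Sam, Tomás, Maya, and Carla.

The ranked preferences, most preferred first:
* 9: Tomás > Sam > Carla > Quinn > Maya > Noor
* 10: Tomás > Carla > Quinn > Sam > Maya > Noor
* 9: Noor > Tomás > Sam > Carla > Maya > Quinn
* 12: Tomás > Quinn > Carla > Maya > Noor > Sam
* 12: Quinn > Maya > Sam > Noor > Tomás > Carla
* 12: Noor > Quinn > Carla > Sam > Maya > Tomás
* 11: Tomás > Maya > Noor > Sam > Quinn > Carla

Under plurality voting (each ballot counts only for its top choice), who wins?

Tomás

First-place votes: Noor 21, Quinn 12, Sam 0, Tomás 42, Maya 0, Carla 0.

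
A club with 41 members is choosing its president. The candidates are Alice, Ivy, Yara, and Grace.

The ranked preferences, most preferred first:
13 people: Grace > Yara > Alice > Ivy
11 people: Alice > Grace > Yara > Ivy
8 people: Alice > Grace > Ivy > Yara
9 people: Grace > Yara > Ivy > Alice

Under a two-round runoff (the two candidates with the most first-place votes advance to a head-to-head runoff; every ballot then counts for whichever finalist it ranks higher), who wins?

Round 1 first-place votes: Alice 19, Ivy 0, Yara 0, Grace 22. Grace and Alice advance.
Runoff: Grace is ranked above Alice on 22 ballots, Alice above Grace on 19.

Grace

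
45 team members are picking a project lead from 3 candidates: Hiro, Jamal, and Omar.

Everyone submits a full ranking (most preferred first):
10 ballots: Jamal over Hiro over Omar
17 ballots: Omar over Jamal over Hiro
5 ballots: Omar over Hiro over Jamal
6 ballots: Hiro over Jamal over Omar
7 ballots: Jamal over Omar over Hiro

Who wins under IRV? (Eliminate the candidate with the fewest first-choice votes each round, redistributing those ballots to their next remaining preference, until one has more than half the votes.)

Jamal

Round 1: Hiro 6, Jamal 17, Omar 22. Hiro eliminated.
Round 2: Jamal 23, Omar 22. Jamal has a majority (≥23).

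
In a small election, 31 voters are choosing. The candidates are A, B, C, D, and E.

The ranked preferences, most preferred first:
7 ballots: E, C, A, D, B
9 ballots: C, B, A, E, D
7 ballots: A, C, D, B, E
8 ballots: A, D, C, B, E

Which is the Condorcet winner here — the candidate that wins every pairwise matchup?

C

C vs A: 16–15
C vs B: 31–0
C vs D: 23–8
C vs E: 24–7
C beats every other candidate.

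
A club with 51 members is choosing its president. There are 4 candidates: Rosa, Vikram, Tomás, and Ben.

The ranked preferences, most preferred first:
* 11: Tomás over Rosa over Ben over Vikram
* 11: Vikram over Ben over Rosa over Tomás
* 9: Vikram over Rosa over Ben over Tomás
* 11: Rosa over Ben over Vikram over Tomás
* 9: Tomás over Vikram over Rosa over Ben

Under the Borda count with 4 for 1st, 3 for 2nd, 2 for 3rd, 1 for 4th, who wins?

Rosa

Rosa: 11×3 + 11×2 + 9×3 + 11×4 + 9×2 = 144
Vikram: 11×1 + 11×4 + 9×4 + 11×2 + 9×3 = 140
Tomás: 11×4 + 11×1 + 9×1 + 11×1 + 9×4 = 111
Ben: 11×2 + 11×3 + 9×2 + 11×3 + 9×1 = 115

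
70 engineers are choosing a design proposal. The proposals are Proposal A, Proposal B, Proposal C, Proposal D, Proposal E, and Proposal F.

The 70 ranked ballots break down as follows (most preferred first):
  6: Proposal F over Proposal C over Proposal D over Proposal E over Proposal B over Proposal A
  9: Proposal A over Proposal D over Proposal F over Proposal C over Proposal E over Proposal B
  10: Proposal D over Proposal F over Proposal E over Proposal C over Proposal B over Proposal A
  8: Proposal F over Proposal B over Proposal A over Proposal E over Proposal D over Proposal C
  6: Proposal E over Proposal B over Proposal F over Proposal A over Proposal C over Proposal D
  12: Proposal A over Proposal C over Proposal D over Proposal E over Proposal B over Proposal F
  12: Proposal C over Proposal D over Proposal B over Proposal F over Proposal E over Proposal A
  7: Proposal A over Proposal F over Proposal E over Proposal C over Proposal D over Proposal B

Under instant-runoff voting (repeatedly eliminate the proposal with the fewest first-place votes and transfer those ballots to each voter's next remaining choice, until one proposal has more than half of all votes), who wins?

Round 1: Proposal A 28, Proposal B 0, Proposal C 12, Proposal D 10, Proposal E 6, Proposal F 14. Proposal B eliminated.
Round 2: Proposal A 28, Proposal C 12, Proposal D 10, Proposal E 6, Proposal F 14. Proposal E eliminated.
Round 3: Proposal A 28, Proposal C 12, Proposal D 10, Proposal F 20. Proposal D eliminated.
Round 4: Proposal A 28, Proposal C 12, Proposal F 30. Proposal C eliminated.
Round 5: Proposal A 28, Proposal F 42. Proposal F has a majority (≥36).

Proposal F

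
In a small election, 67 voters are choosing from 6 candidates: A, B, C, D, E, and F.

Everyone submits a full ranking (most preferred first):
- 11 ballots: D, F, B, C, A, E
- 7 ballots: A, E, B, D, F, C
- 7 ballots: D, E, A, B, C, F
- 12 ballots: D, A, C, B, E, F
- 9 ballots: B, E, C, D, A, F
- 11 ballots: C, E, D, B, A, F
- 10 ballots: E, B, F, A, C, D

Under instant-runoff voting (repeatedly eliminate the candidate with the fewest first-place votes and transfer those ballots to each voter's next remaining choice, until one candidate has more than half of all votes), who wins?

E

Round 1: A 7, B 9, C 11, D 30, E 10, F 0. F eliminated.
Round 2: A 7, B 9, C 11, D 30, E 10. A eliminated.
Round 3: B 9, C 11, D 30, E 17. B eliminated.
Round 4: C 11, D 30, E 26. C eliminated.
Round 5: D 30, E 37. E has a majority (≥34).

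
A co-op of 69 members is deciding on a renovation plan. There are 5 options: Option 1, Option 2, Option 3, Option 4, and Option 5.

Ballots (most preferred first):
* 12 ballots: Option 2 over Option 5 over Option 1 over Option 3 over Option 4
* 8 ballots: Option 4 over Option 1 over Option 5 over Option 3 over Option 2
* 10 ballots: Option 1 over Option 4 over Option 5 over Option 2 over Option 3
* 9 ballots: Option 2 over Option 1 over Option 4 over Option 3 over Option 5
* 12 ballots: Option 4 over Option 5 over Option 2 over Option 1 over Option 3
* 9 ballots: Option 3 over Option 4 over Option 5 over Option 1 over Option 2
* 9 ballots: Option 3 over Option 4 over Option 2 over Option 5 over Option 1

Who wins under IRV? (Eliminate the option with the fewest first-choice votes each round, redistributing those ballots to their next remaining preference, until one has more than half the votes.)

Option 4

Round 1: Option 1 10, Option 2 21, Option 3 18, Option 4 20, Option 5 0. Option 5 eliminated.
Round 2: Option 1 10, Option 2 21, Option 3 18, Option 4 20. Option 1 eliminated.
Round 3: Option 2 21, Option 3 18, Option 4 30. Option 3 eliminated.
Round 4: Option 2 21, Option 4 48. Option 4 has a majority (≥35).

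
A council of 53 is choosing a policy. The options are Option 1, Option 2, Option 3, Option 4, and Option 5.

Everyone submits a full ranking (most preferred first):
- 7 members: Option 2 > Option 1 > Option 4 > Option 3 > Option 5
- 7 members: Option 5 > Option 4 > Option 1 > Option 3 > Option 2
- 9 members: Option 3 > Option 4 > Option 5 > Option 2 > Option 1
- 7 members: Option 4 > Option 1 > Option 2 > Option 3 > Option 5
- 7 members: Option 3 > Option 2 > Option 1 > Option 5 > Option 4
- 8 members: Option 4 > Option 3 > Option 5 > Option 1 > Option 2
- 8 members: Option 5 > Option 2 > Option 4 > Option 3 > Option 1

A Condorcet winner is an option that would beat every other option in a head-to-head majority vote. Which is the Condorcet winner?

Option 4

Option 4 vs Option 1: 39–14
Option 4 vs Option 2: 31–22
Option 4 vs Option 3: 37–16
Option 4 vs Option 5: 31–22
Option 4 beats every other option.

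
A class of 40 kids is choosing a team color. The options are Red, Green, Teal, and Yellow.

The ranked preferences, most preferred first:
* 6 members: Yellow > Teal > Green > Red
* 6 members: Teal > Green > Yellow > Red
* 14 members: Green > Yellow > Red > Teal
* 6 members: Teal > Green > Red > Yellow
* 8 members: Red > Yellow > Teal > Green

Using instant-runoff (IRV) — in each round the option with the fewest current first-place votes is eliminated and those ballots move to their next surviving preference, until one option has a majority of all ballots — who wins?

Round 1: Red 8, Green 14, Teal 12, Yellow 6. Yellow eliminated.
Round 2: Red 8, Green 14, Teal 18. Red eliminated.
Round 3: Green 14, Teal 26. Teal has a majority (≥21).

Teal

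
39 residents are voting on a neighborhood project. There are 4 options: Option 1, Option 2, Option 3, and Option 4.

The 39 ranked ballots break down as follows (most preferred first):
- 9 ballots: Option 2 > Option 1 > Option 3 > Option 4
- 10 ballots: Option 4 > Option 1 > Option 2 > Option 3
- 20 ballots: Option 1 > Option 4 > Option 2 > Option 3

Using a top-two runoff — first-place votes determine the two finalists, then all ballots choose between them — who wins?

Option 1

Round 1 first-place votes: Option 1 20, Option 2 9, Option 3 0, Option 4 10. Option 1 and Option 4 advance.
Runoff: Option 1 is ranked above Option 4 on 29 ballots, Option 4 above Option 1 on 10.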